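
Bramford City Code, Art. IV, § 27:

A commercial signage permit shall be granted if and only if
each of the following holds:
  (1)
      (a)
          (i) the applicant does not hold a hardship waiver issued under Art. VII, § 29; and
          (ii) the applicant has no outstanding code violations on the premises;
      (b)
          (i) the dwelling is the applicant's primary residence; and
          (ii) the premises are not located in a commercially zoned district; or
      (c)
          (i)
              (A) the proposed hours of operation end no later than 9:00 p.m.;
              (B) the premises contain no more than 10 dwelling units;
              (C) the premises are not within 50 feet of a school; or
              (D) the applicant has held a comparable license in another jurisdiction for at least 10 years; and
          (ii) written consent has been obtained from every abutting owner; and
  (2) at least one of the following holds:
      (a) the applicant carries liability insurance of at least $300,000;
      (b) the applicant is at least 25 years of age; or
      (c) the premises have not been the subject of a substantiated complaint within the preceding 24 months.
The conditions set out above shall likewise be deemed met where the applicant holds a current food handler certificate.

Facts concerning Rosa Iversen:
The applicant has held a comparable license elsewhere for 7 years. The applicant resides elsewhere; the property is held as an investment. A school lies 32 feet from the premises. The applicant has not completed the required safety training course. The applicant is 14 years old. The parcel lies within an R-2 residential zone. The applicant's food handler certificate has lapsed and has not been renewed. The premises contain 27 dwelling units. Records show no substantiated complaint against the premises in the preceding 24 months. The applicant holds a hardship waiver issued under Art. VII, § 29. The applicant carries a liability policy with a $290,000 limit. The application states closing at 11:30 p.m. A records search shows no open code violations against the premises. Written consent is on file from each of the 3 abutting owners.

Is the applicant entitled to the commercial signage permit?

No — denied.

(i) not (hardship waiver) — fails.
(ii) no code violations — satisfied.
So (a) is not satisfied (F AND T).
(i) primary residence — not met.
(ii) not (commercially zoned) — satisfied.
(b): F AND T → false.
(A) closes by 9 p.m. — not satisfied.
(B) ≤ 10 units — not met.
(C) ≥50 ft from school — not met.
(D) prior license ≥ 10 yr — not met.
(i): F OR F OR F OR F → false.
(ii) all abutters consent — met.
(c) = F AND T = false.
(1): F OR F OR F → false.
(a) insurance ≥ $300,000 — fails.
(b) age ≥ 25 — fails.
(c) no complaint in 24 mo. — holds.
So (2) is satisfied (F OR F OR T).
Overall: F AND T → false.
Exception (food handler cert.) — not satisfied.
Result: main false OR exception false → false.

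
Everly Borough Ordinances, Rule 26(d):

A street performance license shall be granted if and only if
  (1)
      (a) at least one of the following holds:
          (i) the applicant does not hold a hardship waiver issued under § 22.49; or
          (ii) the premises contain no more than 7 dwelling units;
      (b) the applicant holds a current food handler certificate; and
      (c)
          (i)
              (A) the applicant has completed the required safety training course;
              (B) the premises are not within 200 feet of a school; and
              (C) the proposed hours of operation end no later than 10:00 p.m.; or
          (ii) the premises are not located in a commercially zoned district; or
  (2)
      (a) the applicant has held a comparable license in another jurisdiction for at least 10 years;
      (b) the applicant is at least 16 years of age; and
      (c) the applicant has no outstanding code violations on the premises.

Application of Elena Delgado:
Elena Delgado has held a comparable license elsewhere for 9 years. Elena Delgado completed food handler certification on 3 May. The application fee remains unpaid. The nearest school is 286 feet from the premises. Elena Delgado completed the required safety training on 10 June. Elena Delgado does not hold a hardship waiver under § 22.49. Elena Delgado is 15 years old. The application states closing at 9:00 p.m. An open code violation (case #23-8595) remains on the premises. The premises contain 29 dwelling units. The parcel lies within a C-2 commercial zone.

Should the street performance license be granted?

(i) not (hardship waiver) — met.
(ii) ≤ 7 units — not satisfied.
So (a) is satisfied (T OR F).
(b) food handler cert. — holds.
(A) safety training — holds.
(B) ≥200 ft from school — satisfied.
(C) closes by 10 p.m. — met.
So (i) is satisfied (T AND T AND T).
(ii) not (commercially zoned) — fails.
(c): T OR F → true.
(1) = T AND T AND T = true.
(a) prior license ≥ 10 yr — fails.
(b) age ≥ 16 — not met.
(c) no code violations — fails.
(2) = F AND F AND F = false.
Overall = T OR F = true.

Yes — granted.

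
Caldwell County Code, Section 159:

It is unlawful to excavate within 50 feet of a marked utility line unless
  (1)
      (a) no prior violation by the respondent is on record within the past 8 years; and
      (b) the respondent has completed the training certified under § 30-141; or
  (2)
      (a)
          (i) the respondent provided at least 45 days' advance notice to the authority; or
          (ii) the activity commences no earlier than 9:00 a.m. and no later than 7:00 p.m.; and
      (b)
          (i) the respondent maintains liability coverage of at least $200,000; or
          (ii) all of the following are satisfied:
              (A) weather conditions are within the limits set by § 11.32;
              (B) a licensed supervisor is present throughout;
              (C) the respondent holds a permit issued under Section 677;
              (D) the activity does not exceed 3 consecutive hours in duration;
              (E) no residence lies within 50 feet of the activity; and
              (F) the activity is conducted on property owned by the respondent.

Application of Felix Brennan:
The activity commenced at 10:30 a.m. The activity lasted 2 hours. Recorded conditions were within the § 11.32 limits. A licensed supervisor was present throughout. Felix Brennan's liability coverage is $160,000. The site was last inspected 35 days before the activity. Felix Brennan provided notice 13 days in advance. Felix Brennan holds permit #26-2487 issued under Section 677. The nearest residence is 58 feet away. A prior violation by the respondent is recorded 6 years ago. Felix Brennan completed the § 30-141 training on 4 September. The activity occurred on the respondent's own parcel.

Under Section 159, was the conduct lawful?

(a) no prior violation — not met.
(b) training certified — holds.
(1) = F AND T = false.
(i) ≥45 days' notice — not satisfied.
(ii) start within hours — satisfied.
(a): F OR T → true.
(i) coverage ≥ $200,000 — fails.
(A) weather ok — holds.
(B) supervisor present — met.
(C) holds permit — met.
(D) ≤ 3 hrs duration — met.
(E) no residence in 50 ft — holds.
(F) own property — met.
So (ii) is satisfied (T AND T AND T AND T AND T AND T).
So (b) is satisfied (F OR T).
(2) = T AND T = true.
Overall: F OR T → true.

Yes — lawful.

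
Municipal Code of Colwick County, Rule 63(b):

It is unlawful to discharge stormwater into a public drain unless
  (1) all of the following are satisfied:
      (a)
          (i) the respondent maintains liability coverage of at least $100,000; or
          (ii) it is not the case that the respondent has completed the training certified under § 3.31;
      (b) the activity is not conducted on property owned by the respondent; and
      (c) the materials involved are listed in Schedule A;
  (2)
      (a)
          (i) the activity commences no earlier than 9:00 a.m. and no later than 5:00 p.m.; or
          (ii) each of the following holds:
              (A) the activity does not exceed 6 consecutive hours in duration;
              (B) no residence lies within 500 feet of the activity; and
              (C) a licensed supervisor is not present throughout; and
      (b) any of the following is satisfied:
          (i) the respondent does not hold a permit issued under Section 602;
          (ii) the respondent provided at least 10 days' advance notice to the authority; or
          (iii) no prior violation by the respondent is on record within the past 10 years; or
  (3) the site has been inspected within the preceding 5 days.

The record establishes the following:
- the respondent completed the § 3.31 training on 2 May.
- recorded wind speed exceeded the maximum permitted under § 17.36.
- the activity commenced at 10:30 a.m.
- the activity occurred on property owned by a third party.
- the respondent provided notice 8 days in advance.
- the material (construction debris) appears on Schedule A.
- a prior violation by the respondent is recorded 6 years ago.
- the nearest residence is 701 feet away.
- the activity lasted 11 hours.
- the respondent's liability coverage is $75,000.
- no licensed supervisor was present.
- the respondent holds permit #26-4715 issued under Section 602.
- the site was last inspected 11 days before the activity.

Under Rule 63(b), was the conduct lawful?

(i) coverage ≥ $100,000 — not met.
(ii) not (training certified) — not met.
(a): F OR F → false.
(b) not (own property) — met.
(c) Schedule A material — satisfied.
(1): F AND T AND T → false.
(i) start within hours — holds.
(A) ≤ 6 hrs duration — fails.
(B) no residence in 500 ft — holds.
(C) not (supervisor present) — holds.
So (ii) is not satisfied (F AND T AND T).
So (a) is satisfied (T OR F).
(i) not (holds permit) — fails.
(ii) ≥10 days' notice — fails.
(iii) no prior violation — not satisfied.
(b) = F OR F OR F = false.
(2) = T AND F = false.
(3) site inspected — not met.
Overall = F OR F OR F = false.

No — unlawful.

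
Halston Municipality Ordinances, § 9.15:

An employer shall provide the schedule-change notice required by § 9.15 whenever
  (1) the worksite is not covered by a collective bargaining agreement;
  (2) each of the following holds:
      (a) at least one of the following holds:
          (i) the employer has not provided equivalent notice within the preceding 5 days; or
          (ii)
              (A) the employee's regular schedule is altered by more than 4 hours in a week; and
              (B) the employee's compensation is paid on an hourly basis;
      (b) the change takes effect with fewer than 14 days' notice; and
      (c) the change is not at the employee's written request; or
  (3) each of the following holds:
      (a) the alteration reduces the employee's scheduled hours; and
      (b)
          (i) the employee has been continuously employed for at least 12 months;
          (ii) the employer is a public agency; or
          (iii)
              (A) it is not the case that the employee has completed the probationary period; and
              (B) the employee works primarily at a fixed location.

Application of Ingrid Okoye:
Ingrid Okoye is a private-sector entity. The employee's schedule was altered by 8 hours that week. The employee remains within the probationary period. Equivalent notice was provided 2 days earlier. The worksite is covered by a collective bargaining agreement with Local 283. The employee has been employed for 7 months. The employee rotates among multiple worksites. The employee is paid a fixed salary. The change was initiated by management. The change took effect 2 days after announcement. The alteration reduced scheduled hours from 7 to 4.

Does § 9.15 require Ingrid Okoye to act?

(1) no CBA — fails.
(i) no recent notice — not satisfied.
(A) schedule shift > 4h — holds.
(B) hourly-paid — not met.
So (ii) is not satisfied (T AND F).
(a): F OR F → false.
(b) < 14 days' notice — satisfied.
(c) not employee-requested — satisfied.
(2) = F AND T AND T = false.
(a) hours reduced — met.
(i) tenure ≥ 12 mo. — not satisfied.
(ii) public agency — not met.
(A) not (past probation) — met.
(B) fixed location — not met.
(iii) = T AND F = false.
So (b) is not satisfied (F OR F OR F).
(3) = T AND F = false.
Overall = F OR F OR F = false.

No — not required.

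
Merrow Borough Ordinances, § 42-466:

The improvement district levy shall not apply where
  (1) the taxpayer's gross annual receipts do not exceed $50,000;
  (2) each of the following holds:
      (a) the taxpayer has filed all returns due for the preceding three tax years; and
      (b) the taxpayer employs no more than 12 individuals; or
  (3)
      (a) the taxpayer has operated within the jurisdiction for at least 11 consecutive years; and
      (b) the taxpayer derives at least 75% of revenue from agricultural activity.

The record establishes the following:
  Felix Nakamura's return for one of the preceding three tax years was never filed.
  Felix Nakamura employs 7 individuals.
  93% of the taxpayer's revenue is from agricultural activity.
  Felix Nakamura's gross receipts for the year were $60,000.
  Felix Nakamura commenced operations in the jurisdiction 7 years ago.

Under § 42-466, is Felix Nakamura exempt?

No — not exempt.

(1) receipts ≤ $50,000 — not satisfied.
(a) returns current — not met.
(b) ≤ 12 employees — holds.
(2) = F AND T = false.
(a) ≥ 11 yrs in jurisdiction — fails.
(b) ≥75% agricultural — satisfied.
(3): F AND T → false.
Overall: F OR F OR F → false.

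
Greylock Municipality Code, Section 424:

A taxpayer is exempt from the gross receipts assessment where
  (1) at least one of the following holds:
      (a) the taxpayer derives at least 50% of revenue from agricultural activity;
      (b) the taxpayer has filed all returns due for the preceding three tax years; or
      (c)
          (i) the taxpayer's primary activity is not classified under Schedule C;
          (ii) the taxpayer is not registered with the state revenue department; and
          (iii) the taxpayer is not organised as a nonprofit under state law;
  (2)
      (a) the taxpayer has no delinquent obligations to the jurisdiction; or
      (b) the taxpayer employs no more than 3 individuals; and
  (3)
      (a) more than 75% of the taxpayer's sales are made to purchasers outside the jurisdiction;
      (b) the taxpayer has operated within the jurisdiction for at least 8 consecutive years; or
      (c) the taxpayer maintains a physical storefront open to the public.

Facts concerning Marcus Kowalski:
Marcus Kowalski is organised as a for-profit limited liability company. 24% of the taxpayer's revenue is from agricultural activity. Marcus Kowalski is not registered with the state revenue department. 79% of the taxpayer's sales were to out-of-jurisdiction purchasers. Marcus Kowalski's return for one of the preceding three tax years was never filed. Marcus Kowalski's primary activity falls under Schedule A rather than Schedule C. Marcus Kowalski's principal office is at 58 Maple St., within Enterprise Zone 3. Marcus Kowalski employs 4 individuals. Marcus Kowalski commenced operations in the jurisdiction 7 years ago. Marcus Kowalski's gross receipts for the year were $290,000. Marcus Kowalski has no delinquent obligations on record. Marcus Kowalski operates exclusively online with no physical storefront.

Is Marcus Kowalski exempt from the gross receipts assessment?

Yes — exempt.

(a) ≥50% agricultural — not met.
(b) returns current — not satisfied.
(i) not (Schedule C activity) — satisfied.
(ii) not (state-registered) — satisfied.
(iii) not (nonprofit) — holds.
(c): T AND T AND T → true.
So (1) is satisfied (F OR F OR T).
(a) no delinquency — met.
(b) ≤ 3 employees — not satisfied.
(2): T OR F → true.
(a) >75% out-of-jur. sales — satisfied.
(b) ≥ 8 yrs in jurisdiction — not satisfied.
(c) has storefront — not met.
(3) = T OR F OR F = true.
Overall = T AND T AND T = true.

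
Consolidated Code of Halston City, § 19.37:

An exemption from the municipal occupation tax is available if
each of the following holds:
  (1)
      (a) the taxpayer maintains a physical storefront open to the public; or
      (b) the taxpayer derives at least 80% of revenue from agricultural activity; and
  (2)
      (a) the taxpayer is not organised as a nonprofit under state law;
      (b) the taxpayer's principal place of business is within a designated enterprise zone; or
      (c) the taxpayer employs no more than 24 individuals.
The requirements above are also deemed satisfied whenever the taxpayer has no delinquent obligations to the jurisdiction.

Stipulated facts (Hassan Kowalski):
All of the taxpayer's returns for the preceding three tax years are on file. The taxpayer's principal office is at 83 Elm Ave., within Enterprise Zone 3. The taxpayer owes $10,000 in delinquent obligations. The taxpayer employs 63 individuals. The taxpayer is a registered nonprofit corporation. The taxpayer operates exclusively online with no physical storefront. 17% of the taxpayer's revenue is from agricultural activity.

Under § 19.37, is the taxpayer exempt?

No — not exempt.

(a) has storefront — not satisfied.
(b) ≥80% agricultural — fails.
(1) = F OR F = false.
(a) not (nonprofit) — not met.
(b) in enterprise zone — holds.
(c) ≤ 24 employees — not met.
So (2) is satisfied (F OR T OR F).
So Overall is not satisfied (F AND T).
Exception (no delinquency) — not satisfied.
Result: main false OR exception false → false.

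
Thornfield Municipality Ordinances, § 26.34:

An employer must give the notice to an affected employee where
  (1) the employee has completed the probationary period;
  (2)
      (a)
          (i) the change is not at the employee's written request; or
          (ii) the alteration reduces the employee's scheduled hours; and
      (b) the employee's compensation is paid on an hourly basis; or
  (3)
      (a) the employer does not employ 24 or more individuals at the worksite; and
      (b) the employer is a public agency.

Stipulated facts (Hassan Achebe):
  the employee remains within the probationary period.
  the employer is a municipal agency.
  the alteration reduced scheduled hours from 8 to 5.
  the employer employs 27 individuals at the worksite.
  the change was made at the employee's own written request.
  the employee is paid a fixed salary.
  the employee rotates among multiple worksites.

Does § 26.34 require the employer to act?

No — not required.

(1) past probation — not met.
(i) not employee-requested — not met.
(ii) hours reduced — met.
(a): F OR T → true.
(b) hourly-paid — fails.
(2): T AND F → false.
(a) not (≥ 24 at site) — not met.
(b) public agency — satisfied.
(3) = F AND T = false.
Overall: F OR F OR F → false.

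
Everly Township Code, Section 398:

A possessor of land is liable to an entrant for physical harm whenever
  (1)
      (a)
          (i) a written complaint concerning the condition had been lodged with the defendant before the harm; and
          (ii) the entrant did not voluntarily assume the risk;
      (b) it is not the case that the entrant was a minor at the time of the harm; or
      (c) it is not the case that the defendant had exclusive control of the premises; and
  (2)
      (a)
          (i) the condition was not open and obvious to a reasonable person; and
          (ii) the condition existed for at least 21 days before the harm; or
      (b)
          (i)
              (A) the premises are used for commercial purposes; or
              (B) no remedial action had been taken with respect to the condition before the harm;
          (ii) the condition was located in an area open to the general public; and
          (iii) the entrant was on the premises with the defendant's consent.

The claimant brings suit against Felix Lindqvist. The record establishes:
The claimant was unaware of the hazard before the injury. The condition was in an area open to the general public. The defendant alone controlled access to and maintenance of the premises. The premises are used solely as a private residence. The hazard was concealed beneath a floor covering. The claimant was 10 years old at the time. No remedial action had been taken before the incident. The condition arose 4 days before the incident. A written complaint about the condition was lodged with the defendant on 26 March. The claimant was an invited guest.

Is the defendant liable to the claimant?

Yes — liable.

(i) complaint lodged — satisfied.
(ii) no assumed risk — met.
(a) = T AND T = true.
(b) not (entrant a minor) — fails.
(c) not (exclusive control) — not satisfied.
(1): T OR F OR F → true.
(i) not open/obvious — holds.
(ii) condition ≥21 days old — not met.
(a) = T AND F = false.
(A) commercial use — not satisfied.
(B) no remedial action — satisfied.
So (i) is satisfied (F OR T).
(ii) public area — holds.
(iii) consent to enter — met.
(b): T AND T AND T → true.
(2) = F OR T = true.
So Overall is satisfied (T AND T).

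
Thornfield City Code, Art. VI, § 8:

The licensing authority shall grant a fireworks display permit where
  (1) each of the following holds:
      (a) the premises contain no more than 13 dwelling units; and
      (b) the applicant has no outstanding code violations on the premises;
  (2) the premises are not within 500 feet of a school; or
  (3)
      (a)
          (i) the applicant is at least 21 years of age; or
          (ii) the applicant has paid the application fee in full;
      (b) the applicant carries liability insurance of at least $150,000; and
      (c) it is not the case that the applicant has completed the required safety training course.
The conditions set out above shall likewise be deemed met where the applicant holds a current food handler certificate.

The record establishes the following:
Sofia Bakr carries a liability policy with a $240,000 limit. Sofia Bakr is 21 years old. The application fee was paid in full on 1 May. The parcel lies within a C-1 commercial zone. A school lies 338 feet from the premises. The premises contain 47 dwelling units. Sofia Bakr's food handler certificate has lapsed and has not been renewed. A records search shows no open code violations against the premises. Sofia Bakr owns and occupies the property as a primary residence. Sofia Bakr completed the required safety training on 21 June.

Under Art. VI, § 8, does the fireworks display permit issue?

No — denied.

(a) ≤ 13 units — not satisfied.
(b) no code violations — holds.
So (1) is not satisfied (F AND T).
(2) ≥500 ft from school — fails.
(i) age ≥ 21 — satisfied.
(ii) fee paid — holds.
(a): T OR T → true.
(b) insurance ≥ $150,000 — satisfied.
(c) not (safety training) — not satisfied.
(3): T AND T AND F → false.
Overall = F OR F OR F = false.
Exception (food handler cert.) — not satisfied.
Result: main false OR exception false → false.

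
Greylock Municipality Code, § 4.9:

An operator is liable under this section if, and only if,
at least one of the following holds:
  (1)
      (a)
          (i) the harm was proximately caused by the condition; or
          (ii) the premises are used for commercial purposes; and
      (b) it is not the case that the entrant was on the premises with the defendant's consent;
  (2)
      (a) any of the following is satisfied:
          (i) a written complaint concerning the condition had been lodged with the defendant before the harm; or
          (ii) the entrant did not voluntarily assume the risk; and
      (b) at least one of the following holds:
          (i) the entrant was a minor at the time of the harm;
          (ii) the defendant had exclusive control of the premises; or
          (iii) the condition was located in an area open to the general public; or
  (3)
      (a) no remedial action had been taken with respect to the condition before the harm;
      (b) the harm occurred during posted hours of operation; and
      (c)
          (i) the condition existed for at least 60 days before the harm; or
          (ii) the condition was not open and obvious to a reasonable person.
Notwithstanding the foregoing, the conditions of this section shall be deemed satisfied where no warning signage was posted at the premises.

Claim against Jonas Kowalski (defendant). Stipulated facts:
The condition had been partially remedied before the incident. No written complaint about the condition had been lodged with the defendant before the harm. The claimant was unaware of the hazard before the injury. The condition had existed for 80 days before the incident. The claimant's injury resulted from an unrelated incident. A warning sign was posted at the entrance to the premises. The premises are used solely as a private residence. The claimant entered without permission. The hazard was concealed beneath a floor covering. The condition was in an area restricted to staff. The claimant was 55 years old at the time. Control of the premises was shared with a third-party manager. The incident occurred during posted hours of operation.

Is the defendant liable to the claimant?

(i) proximate cause — not satisfied.
(ii) commercial use — fails.
(a): F OR F → false.
(b) not (consent to enter) — met.
So (1) is not satisfied (F AND T).
(i) complaint lodged — fails.
(ii) no assumed risk — met.
(a): F OR T → true.
(i) entrant a minor — not satisfied.
(ii) exclusive control — not satisfied.
(iii) public area — fails.
So (b) is not satisfied (F OR F OR F).
(2): T AND F → false.
(a) no remedial action — not met.
(b) during posted hours — met.
(i) condition ≥60 days old — met.
(ii) not open/obvious — satisfied.
(c): T OR T → true.
So (3) is not satisfied (F AND T AND T).
So Overall is not satisfied (F OR F OR F).
Exception (no signage posted) — not satisfied.
Result: main false OR exception false → false.

No — not liable.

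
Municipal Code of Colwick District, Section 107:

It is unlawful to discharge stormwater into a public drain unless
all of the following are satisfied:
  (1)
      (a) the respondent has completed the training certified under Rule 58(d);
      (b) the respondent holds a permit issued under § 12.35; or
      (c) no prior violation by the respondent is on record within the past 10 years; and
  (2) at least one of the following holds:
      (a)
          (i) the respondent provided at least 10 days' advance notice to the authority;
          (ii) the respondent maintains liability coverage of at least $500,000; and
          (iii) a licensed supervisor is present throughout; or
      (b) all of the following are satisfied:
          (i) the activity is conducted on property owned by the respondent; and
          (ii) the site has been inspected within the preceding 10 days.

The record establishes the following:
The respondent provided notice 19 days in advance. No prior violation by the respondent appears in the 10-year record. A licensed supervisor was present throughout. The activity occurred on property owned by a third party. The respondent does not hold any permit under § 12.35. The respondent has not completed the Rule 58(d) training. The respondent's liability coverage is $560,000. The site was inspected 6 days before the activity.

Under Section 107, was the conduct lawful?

Yes — lawful.

(a) training certified — not satisfied.
(b) holds permit — fails.
(c) no prior violation — holds.
(1): F OR F OR T → true.
(i) ≥10 days' notice — satisfied.
(ii) coverage ≥ $500,000 — met.
(iii) supervisor present — met.
So (a) is satisfied (T AND T AND T).
(i) own property — fails.
(ii) site inspected — holds.
(b) = F AND T = false.
(2) = T OR F = true.
So Overall is satisfied (T AND T).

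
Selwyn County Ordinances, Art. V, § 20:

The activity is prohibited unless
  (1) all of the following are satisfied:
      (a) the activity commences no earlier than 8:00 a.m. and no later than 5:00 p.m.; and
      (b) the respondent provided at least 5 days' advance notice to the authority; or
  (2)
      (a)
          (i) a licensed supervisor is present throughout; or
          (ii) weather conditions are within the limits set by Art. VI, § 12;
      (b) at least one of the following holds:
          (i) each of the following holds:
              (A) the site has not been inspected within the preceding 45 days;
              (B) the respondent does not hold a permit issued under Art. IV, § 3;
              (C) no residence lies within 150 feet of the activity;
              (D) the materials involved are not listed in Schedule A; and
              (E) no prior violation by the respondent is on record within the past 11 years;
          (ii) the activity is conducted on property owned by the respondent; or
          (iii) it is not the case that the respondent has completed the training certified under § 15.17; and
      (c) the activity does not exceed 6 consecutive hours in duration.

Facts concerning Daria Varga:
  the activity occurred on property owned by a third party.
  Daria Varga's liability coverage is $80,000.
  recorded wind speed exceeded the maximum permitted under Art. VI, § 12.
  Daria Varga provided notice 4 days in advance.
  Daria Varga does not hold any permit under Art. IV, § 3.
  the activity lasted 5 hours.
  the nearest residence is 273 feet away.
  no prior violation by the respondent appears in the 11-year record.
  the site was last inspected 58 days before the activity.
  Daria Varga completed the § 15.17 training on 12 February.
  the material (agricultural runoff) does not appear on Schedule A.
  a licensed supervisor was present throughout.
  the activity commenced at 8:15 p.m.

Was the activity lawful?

(a) start within hours — not satisfied.
(b) ≥5 days' notice — not satisfied.
So (1) is not satisfied (F AND F).
(i) supervisor present — holds.
(ii) weather ok — not satisfied.
(a): T OR F → true.
(A) not (site inspected) — met.
(B) not (holds permit) — met.
(C) no residence in 150 ft — holds.
(D) not (Schedule A material) — met.
(E) no prior violation — met.
So (i) is satisfied (T AND T AND T AND T AND T).
(ii) own property — not satisfied.
(iii) not (training certified) — fails.
So (b) is satisfied (T OR F OR F).
(c) ≤ 6 hrs duration — satisfied.
(2): T AND T AND T → true.
So Overall is satisfied (F OR T).

Yes — lawful.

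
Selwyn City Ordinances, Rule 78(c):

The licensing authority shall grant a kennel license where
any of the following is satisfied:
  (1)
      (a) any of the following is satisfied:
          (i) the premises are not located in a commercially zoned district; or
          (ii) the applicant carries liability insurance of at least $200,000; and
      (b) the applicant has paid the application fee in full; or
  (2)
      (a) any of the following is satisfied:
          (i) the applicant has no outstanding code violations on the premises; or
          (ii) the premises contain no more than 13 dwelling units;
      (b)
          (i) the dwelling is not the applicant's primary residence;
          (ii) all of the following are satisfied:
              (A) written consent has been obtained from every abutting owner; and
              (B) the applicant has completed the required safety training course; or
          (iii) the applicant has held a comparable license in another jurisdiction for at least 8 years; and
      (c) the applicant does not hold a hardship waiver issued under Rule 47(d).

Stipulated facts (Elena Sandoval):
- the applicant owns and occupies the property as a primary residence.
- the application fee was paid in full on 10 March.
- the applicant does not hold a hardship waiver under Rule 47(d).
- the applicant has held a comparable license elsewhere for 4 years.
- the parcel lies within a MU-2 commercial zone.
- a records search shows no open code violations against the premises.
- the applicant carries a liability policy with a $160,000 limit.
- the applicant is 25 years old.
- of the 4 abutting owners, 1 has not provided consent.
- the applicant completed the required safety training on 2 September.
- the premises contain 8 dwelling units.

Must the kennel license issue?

(i) not (commercially zoned) — fails.
(ii) insurance ≥ $200,000 — fails.
(a) = F OR F = false.
(b) fee paid — holds.
(1): F AND T → false.
(i) no code violations — satisfied.
(ii) ≤ 13 units — met.
So (a) is satisfied (T OR T).
(i) not (primary residence) — not satisfied.
(A) all abutters consent — fails.
(B) safety training — holds.
So (ii) is not satisfied (F AND T).
(iii) prior license ≥ 8 yr — not met.
So (b) is not satisfied (F OR F OR F).
(c) not (hardship waiver) — satisfied.
(2): T AND F AND T → false.
Overall: F OR F → false.

No — denied.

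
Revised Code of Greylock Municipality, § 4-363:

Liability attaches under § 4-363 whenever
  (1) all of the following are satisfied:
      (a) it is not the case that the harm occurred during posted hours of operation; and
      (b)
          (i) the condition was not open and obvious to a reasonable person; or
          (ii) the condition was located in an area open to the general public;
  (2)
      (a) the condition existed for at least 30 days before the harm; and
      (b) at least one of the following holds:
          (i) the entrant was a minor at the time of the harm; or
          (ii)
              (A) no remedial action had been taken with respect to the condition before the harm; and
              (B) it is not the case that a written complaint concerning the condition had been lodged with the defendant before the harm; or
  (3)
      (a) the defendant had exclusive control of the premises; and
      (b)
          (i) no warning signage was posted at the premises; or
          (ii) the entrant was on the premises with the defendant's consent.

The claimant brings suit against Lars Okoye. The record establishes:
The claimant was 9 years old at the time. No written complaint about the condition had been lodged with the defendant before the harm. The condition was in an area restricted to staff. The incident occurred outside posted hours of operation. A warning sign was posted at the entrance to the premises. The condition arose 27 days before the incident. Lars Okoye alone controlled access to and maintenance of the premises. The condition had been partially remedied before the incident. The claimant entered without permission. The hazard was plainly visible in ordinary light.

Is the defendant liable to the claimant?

No — not liable.

(a) not (during posted hours) — met.
(i) not open/obvious — not met.
(ii) public area — not met.
So (b) is not satisfied (F OR F).
So (1) is not satisfied (T AND F).
(a) condition ≥30 days old — not satisfied.
(i) entrant a minor — satisfied.
(A) no remedial action — not satisfied.
(B) not (complaint lodged) — holds.
(ii): F AND T → false.
So (b) is satisfied (T OR F).
(2) = F AND T = false.
(a) exclusive control — met.
(i) no signage posted — fails.
(ii) consent to enter — not met.
(b) = F OR F = false.
So (3) is not satisfied (T AND F).
Overall = F OR F OR F = false.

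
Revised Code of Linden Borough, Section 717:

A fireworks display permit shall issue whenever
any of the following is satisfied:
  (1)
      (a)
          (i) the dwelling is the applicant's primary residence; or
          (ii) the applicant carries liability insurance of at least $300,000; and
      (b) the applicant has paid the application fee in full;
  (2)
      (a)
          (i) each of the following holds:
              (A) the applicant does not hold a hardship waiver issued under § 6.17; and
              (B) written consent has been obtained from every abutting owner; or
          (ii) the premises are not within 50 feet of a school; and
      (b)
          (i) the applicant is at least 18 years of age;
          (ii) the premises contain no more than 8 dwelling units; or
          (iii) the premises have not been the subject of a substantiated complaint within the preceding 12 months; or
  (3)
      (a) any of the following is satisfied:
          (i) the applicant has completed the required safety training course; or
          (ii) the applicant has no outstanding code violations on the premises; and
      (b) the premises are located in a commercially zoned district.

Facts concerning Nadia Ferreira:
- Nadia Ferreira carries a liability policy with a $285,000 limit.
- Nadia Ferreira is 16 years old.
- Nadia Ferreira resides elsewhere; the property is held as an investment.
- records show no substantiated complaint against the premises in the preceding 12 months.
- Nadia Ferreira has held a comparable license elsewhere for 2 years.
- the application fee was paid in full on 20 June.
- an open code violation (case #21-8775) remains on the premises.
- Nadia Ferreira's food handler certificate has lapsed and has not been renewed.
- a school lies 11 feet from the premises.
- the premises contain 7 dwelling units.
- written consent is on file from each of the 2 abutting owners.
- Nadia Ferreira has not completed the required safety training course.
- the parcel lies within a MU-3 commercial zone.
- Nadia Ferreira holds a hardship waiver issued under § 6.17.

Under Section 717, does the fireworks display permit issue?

(i) primary residence — not met.
(ii) insurance ≥ $300,000 — not satisfied.
(a) = F OR F = false.
(b) fee paid — satisfied.
(1) = F AND T = false.
(A) not (hardship waiver) — not satisfied.
(B) all abutters consent — met.
(i) = F AND T = false.
(ii) ≥50 ft from school — not satisfied.
(a): F OR F → false.
(i) age ≥ 18 — not satisfied.
(ii) ≤ 8 units — met.
(iii) no complaint in 12 mo. — satisfied.
(b): F OR T OR T → true.
So (2) is not satisfied (F AND T).
(i) safety training — not satisfied.
(ii) no code violations — fails.
(a): F OR F → false.
(b) commercially zoned — met.
(3) = F AND T = false.
So Overall is not satisfied (F OR F OR F).

No — denied.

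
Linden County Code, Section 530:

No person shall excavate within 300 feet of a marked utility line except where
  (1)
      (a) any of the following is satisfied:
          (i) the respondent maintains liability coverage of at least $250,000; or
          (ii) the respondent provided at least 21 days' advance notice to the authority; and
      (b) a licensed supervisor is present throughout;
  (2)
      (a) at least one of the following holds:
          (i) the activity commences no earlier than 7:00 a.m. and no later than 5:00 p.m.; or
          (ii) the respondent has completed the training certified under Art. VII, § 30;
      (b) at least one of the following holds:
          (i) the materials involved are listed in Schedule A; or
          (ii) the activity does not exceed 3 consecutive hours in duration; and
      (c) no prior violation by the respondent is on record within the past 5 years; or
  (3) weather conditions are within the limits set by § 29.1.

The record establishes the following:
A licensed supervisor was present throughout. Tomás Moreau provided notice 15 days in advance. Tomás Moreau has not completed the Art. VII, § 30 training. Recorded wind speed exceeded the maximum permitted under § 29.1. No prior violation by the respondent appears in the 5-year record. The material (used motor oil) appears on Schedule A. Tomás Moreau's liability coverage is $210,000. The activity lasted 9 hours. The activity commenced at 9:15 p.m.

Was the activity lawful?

No — unlawful.

(i) coverage ≥ $250,000 — fails.
(ii) ≥21 days' notice — not met.
(a): F OR F → false.
(b) supervisor present — satisfied.
So (1) is not satisfied (F AND T).
(i) start within hours — not satisfied.
(ii) training certified — not met.
(a) = F OR F = false.
(i) Schedule A material — satisfied.
(ii) ≤ 3 hrs duration — not satisfied.
(b): T OR F → true.
(c) no prior violation — met.
So (2) is not satisfied (F AND T AND T).
(3) weather ok — not met.
Overall: F OR F OR F → false.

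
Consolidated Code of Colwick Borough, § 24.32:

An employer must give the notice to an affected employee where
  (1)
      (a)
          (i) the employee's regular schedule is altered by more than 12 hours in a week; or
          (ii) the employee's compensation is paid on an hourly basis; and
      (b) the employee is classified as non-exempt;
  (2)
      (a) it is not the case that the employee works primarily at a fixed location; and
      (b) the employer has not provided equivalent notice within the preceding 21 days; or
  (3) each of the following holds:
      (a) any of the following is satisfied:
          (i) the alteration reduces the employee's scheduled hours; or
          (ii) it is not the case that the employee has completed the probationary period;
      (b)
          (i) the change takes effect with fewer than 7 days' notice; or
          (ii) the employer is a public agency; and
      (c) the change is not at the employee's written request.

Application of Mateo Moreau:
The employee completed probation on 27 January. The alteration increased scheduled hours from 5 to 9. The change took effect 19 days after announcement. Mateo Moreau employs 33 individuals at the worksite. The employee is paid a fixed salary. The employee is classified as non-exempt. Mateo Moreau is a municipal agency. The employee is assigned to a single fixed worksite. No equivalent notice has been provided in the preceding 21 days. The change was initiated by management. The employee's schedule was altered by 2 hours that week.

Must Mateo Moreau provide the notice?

(i) schedule shift > 12h — fails.
(ii) hourly-paid — not met.
(a): F OR F → false.
(b) non-exempt — satisfied.
(1): F AND T → false.
(a) not (fixed location) — not satisfied.
(b) no recent notice — holds.
So (2) is not satisfied (F AND T).
(i) hours reduced — fails.
(ii) not (past probation) — not satisfied.
So (a) is not satisfied (F OR F).
(i) < 7 days' notice — not satisfied.
(ii) public agency — holds.
(b) = F OR T = true.
(c) not employee-requested — satisfied.
(3) = F AND T AND T = false.
Overall: F OR F OR F → false.

No — not required.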